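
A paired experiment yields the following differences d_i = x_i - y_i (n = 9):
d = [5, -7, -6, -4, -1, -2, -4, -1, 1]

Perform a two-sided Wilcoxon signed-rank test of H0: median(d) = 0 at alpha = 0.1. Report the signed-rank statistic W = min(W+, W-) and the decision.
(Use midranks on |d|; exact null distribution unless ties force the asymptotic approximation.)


Step 1: Drop any zero differences (none here) and take |d_i|.
|d| = [5, 7, 6, 4, 1, 2, 4, 1, 1]
Step 2: Midrank |d_i| (ties get averaged ranks).
ranks: |5|->7, |7|->9, |6|->8, |4|->5.5, |1|->2, |2|->4, |4|->5.5, |1|->2, |1|->2
Step 3: Attach original signs; sum ranks with positive sign and with negative sign.
W+ = 7 + 2 = 9
W- = 9 + 8 + 5.5 + 2 + 4 + 5.5 + 2 = 36
(Check: W+ + W- = 45 should equal n(n+1)/2 = 45.)
Step 4: Test statistic W = min(W+, W-) = 9.
Step 5: Ties in |d|, so use the tie-corrected normal approximation.
        E[W] = n(n+1)/4 = 9*10/4 = 22.5.
        Tie groups: |d|=1 (t=3), |d|=4 (t=2); sum(t^3 - t) = 30.
        Var[W] = n(n+1)(2n+1)/24 - sum(t^3-t)/48 = 1710/24 - 30/48 = 70.625.
        z = (W - E[W]) / sqrt(Var[W]) = (9 - 22.5) / 8.4039 = -1.6064.
        Two-sided p = 2*Phi(z) = 0.108185.
Step 6: alpha = 0.1. fail to reject H0.

W+ = 9, W- = 36, W = min = 9, p = 0.108185, fail to reject H0.


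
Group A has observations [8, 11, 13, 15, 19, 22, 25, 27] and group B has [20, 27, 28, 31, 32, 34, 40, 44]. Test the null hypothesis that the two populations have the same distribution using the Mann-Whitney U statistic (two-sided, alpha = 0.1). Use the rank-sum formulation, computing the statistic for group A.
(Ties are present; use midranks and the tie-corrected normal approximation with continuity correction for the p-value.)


Step 1: Combine and sort all 16 observations; assign midranks.
sorted (value, group): (8,X), (11,X), (13,X), (15,X), (19,X), (20,Y), (22,X), (25,X), (27,X), (27,Y), (28,Y), (31,Y), (32,Y), (34,Y), (40,Y), (44,Y)
ranks: 8->1, 11->2, 13->3, 15->4, 19->5, 20->6, 22->7, 25->8, 27->9.5, 27->9.5, 28->11, 31->12, 32->13, 34->14, 40->15, 44->16
Step 2: Rank sum for X: R1 = 1 + 2 + 3 + 4 + 5 + 7 + 8 + 9.5 = 39.5.
Step 3: U_X = R1 - n1(n1+1)/2 = 39.5 - 8*9/2 = 39.5 - 36 = 3.5.
       U_Y = n1*n2 - U_X = 64 - 3.5 = 60.5.
Step 4: Ties are present, so use the tie-corrected normal approximation (with continuity correction) for the p-value.
Step 5: p-value = 0.003253; compare to alpha = 0.1. reject H0.

U_X = 3.5, p = 0.003253, reject H0 at alpha = 0.1.


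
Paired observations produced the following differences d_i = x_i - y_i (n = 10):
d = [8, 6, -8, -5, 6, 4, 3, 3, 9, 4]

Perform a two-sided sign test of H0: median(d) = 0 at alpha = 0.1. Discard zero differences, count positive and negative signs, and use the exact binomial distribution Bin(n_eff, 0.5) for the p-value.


Step 1: Discard zero differences. Original n = 10; n_eff = number of nonzero differences = 10.
Nonzero differences (with sign): +8, +6, -8, -5, +6, +4, +3, +3, +9, +4
Step 2: Count signs: positive = 8, negative = 2.
Step 3: Under H0: P(positive) = 0.5, so the number of positives S ~ Bin(10, 0.5).
Step 4: Two-sided exact p-value = sum of Bin(10,0.5) probabilities at or below the observed probability = 0.109375.
Step 5: alpha = 0.1. fail to reject H0.

n_eff = 10, pos = 8, neg = 2, p = 0.109375, fail to reject H0.


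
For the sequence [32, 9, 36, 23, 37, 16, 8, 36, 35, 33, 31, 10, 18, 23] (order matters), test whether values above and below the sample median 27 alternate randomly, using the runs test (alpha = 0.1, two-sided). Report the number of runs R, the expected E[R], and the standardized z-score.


Step 1: Compute median = 27; label A = above, B = below.
Labels in order: ABABABBAAAABBB  (n_A = 7, n_B = 7)
Step 2: Count runs R = 8.
Step 3: Under H0 (random ordering), E[R] = 2*n_A*n_B/(n_A+n_B) + 1 = 2*7*7/14 + 1 = 8.0000.
        Var[R] = 2*n_A*n_B*(2*n_A*n_B - n_A - n_B) / ((n_A+n_B)^2 * (n_A+n_B-1)) = 8232/2548 = 3.2308.
        SD[R] = 1.7974.
Step 4: R = E[R], so z = 0 with no continuity correction.
Step 5: Two-sided p-value via normal approximation = 2*(1 - Phi(|z|)) = 1.000000.
Step 6: alpha = 0.1. fail to reject H0.

R = 8, z = 0.0000, p = 1.000000, fail to reject H0.


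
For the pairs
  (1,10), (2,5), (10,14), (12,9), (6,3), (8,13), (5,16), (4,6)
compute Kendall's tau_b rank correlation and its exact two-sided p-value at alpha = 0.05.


Step 1: Enumerate the 28 unordered pairs (i,j) with i<j and classify each by sign(x_j-x_i) * sign(y_j-y_i).
  (1,2):dx=+1,dy=-5->D; (1,3):dx=+9,dy=+4->C; (1,4):dx=+11,dy=-1->D; (1,5):dx=+5,dy=-7->D
  (1,6):dx=+7,dy=+3->C; (1,7):dx=+4,dy=+6->C; (1,8):dx=+3,dy=-4->D; (2,3):dx=+8,dy=+9->C
  (2,4):dx=+10,dy=+4->C; (2,5):dx=+4,dy=-2->D; (2,6):dx=+6,dy=+8->C; (2,7):dx=+3,dy=+11->C
  (2,8):dx=+2,dy=+1->C; (3,4):dx=+2,dy=-5->D; (3,5):dx=-4,dy=-11->C; (3,6):dx=-2,dy=-1->C
  (3,7):dx=-5,dy=+2->D; (3,8):dx=-6,dy=-8->C; (4,5):dx=-6,dy=-6->C; (4,6):dx=-4,dy=+4->D
  (4,7):dx=-7,dy=+7->D; (4,8):dx=-8,dy=-3->C; (5,6):dx=+2,dy=+10->C; (5,7):dx=-1,dy=+13->D
  (5,8):dx=-2,dy=+3->D; (6,7):dx=-3,dy=+3->D; (6,8):dx=-4,dy=-7->C; (7,8):dx=-1,dy=-10->C
Step 2: C = 16, D = 12, total pairs = 28.
Step 3: tau = (C - D)/(n(n-1)/2) = (16 - 12)/28 = 0.142857.
Step 4: Exact two-sided p-value (enumerate n! = 40320 permutations of y under H0): p = 0.719544.
Step 5: alpha = 0.05. fail to reject H0.

tau_b = 0.1429 (C=16, D=12), p = 0.719544, fail to reject H0.


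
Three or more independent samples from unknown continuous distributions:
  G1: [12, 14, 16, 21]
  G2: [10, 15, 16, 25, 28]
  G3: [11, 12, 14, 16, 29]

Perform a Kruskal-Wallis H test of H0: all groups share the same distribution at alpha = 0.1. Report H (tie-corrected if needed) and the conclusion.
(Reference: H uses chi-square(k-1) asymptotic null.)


Step 1: Combine all N = 14 observations and assign midranks.
sorted (value, group, rank): (10,G2,1), (11,G3,2), (12,G1,3.5), (12,G3,3.5), (14,G1,5.5), (14,G3,5.5), (15,G2,7), (16,G1,9), (16,G2,9), (16,G3,9), (21,G1,11), (25,G2,12), (28,G2,13), (29,G3,14)
Step 2: Sum ranks within each group.
R_1 = 29 (n_1 = 4)
R_2 = 42 (n_2 = 5)
R_3 = 34 (n_3 = 5)
Step 3: H = 12/(N(N+1)) * sum(R_i^2/n_i) - 3(N+1)
     = 12/(14*15) * (29^2/4 + 42^2/5 + 34^2/5) - 3*15
     = 0.057143 * 794.25 - 45
     = 0.385714.
Step 4: Ties present; correction factor C = 1 - 36/(14^3 - 14) = 0.986813. Corrected H = 0.385714 / 0.986813 = 0.390869.
Step 5: Under H0, H ~ chi^2(2); p-value = 0.822477.
Step 6: alpha = 0.1. fail to reject H0.

H = 0.3909, df = 2, p = 0.822477, fail to reject H0.


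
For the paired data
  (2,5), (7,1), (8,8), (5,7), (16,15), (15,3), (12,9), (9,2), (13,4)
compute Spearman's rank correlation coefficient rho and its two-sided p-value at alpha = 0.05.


Step 1: Rank x and y separately (midranks; no ties here).
rank(x): 2->1, 7->3, 8->4, 5->2, 16->9, 15->8, 12->6, 9->5, 13->7
rank(y): 5->5, 1->1, 8->7, 7->6, 15->9, 3->3, 9->8, 2->2, 4->4
Step 2: d_i = R_x(i) - R_y(i); compute d_i^2.
  (1-5)^2=16, (3-1)^2=4, (4-7)^2=9, (2-6)^2=16, (9-9)^2=0, (8-3)^2=25, (6-8)^2=4, (5-2)^2=9, (7-4)^2=9
sum(d^2) = 92.
Step 3: rho = 1 - 6*92 / (9*(9^2 - 1)) = 1 - 552/720 = 0.233333.
Step 4: Under H0, t = rho * sqrt((n-2)/(1-rho^2)) = 0.6349 ~ t(7).
Step 5: Two-sided p-value from the t-distribution with 7 df = 0.545699.
Step 6: alpha = 0.05. fail to reject H0.

rho = 0.2333, p = 0.545699, fail to reject H0 at alpha = 0.05.


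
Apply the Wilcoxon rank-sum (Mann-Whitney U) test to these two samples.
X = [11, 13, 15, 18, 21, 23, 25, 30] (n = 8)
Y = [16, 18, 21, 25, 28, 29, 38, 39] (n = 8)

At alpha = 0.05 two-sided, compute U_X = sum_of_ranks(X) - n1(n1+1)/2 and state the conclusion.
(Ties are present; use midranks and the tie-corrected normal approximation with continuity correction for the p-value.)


Step 1: Combine and sort all 16 observations; assign midranks.
sorted (value, group): (11,X), (13,X), (15,X), (16,Y), (18,X), (18,Y), (21,X), (21,Y), (23,X), (25,X), (25,Y), (28,Y), (29,Y), (30,X), (38,Y), (39,Y)
ranks: 11->1, 13->2, 15->3, 16->4, 18->5.5, 18->5.5, 21->7.5, 21->7.5, 23->9, 25->10.5, 25->10.5, 28->12, 29->13, 30->14, 38->15, 39->16
Step 2: Rank sum for X: R1 = 1 + 2 + 3 + 5.5 + 7.5 + 9 + 10.5 + 14 = 52.5.
Step 3: U_X = R1 - n1(n1+1)/2 = 52.5 - 8*9/2 = 52.5 - 36 = 16.5.
       U_Y = n1*n2 - U_X = 64 - 16.5 = 47.5.
Step 4: Ties are present, so use the tie-corrected normal approximation (with continuity correction) for the p-value.
Step 5: p-value = 0.114382; compare to alpha = 0.05. fail to reject H0.

U_X = 16.5, p = 0.114382, fail to reject H0 at alpha = 0.05.


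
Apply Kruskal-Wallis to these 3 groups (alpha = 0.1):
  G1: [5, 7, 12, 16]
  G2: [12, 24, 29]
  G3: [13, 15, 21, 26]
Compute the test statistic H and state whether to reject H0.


Step 1: Combine all N = 11 observations and assign midranks.
sorted (value, group, rank): (5,G1,1), (7,G1,2), (12,G1,3.5), (12,G2,3.5), (13,G3,5), (15,G3,6), (16,G1,7), (21,G3,8), (24,G2,9), (26,G3,10), (29,G2,11)
Step 2: Sum ranks within each group.
R_1 = 13.5 (n_1 = 4)
R_2 = 23.5 (n_2 = 3)
R_3 = 29 (n_3 = 4)
Step 3: H = 12/(N(N+1)) * sum(R_i^2/n_i) - 3(N+1)
     = 12/(11*12) * (13.5^2/4 + 23.5^2/3 + 29^2/4) - 3*12
     = 0.090909 * 439.896 - 36
     = 3.990530.
Step 4: Ties present; correction factor C = 1 - 6/(11^3 - 11) = 0.995455. Corrected H = 3.990530 / 0.995455 = 4.008752.
Step 5: Under H0, H ~ chi^2(2); p-value = 0.134744.
Step 6: alpha = 0.1. fail to reject H0.

H = 4.0088, df = 2, p = 0.134744, fail to reject H0.


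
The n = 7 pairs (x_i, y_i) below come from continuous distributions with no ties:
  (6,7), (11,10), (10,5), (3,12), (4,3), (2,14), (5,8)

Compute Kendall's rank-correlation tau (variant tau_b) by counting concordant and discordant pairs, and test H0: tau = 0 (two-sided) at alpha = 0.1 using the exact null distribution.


Step 1: Enumerate the 21 unordered pairs (i,j) with i<j and classify each by sign(x_j-x_i) * sign(y_j-y_i).
  (1,2):dx=+5,dy=+3->C; (1,3):dx=+4,dy=-2->D; (1,4):dx=-3,dy=+5->D; (1,5):dx=-2,dy=-4->C
  (1,6):dx=-4,dy=+7->D; (1,7):dx=-1,dy=+1->D; (2,3):dx=-1,dy=-5->C; (2,4):dx=-8,dy=+2->D
  (2,5):dx=-7,dy=-7->C; (2,6):dx=-9,dy=+4->D; (2,7):dx=-6,dy=-2->C; (3,4):dx=-7,dy=+7->D
  (3,5):dx=-6,dy=-2->C; (3,6):dx=-8,dy=+9->D; (3,7):dx=-5,dy=+3->D; (4,5):dx=+1,dy=-9->D
  (4,6):dx=-1,dy=+2->D; (4,7):dx=+2,dy=-4->D; (5,6):dx=-2,dy=+11->D; (5,7):dx=+1,dy=+5->C
  (6,7):dx=+3,dy=-6->D
Step 2: C = 7, D = 14, total pairs = 21.
Step 3: tau = (C - D)/(n(n-1)/2) = (7 - 14)/21 = -0.333333.
Step 4: Exact two-sided p-value (enumerate n! = 5040 permutations of y under H0): p = 0.381349.
Step 5: alpha = 0.1. fail to reject H0.

tau_b = -0.3333 (C=7, D=14), p = 0.381349, fail to reject H0.


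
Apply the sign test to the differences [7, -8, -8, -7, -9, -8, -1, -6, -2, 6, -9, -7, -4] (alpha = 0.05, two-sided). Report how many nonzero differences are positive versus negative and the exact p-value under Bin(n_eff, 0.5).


Step 1: Discard zero differences. Original n = 13; n_eff = number of nonzero differences = 13.
Nonzero differences (with sign): +7, -8, -8, -7, -9, -8, -1, -6, -2, +6, -9, -7, -4
Step 2: Count signs: positive = 2, negative = 11.
Step 3: Under H0: P(positive) = 0.5, so the number of positives S ~ Bin(13, 0.5).
Step 4: Two-sided exact p-value = sum of Bin(13,0.5) probabilities at or below the observed probability = 0.022461.
Step 5: alpha = 0.05. reject H0.

n_eff = 13, pos = 2, neg = 11, p = 0.022461, reject H0.


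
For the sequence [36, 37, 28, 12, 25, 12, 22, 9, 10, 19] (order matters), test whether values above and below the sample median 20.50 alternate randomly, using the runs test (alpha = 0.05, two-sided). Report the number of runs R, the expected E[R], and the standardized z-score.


Step 1: Compute median = 20.50; label A = above, B = below.
Labels in order: AAABABABBB  (n_A = 5, n_B = 5)
Step 2: Count runs R = 6.
Step 3: Under H0 (random ordering), E[R] = 2*n_A*n_B/(n_A+n_B) + 1 = 2*5*5/10 + 1 = 6.0000.
        Var[R] = 2*n_A*n_B*(2*n_A*n_B - n_A - n_B) / ((n_A+n_B)^2 * (n_A+n_B-1)) = 2000/900 = 2.2222.
        SD[R] = 1.4907.
Step 4: R = E[R], so z = 0 with no continuity correction.
Step 5: Two-sided p-value via normal approximation = 2*(1 - Phi(|z|)) = 1.000000.
Step 6: alpha = 0.05. fail to reject H0.

R = 6, z = 0.0000, p = 1.000000, fail to reject H0.


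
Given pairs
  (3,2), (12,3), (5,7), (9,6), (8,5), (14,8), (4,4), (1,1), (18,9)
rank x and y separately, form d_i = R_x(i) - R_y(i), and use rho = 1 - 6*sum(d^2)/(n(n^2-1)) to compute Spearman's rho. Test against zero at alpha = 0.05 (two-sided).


Step 1: Rank x and y separately (midranks; no ties here).
rank(x): 3->2, 12->7, 5->4, 9->6, 8->5, 14->8, 4->3, 1->1, 18->9
rank(y): 2->2, 3->3, 7->7, 6->6, 5->5, 8->8, 4->4, 1->1, 9->9
Step 2: d_i = R_x(i) - R_y(i); compute d_i^2.
  (2-2)^2=0, (7-3)^2=16, (4-7)^2=9, (6-6)^2=0, (5-5)^2=0, (8-8)^2=0, (3-4)^2=1, (1-1)^2=0, (9-9)^2=0
sum(d^2) = 26.
Step 3: rho = 1 - 6*26 / (9*(9^2 - 1)) = 1 - 156/720 = 0.783333.
Step 4: Under H0, t = rho * sqrt((n-2)/(1-rho^2)) = 3.3341 ~ t(7).
Step 5: Two-sided p-value from the t-distribution with 7 df = 0.012520.
Step 6: alpha = 0.05. reject H0.

rho = 0.7833, p = 0.012520, reject H0 at alpha = 0.05.


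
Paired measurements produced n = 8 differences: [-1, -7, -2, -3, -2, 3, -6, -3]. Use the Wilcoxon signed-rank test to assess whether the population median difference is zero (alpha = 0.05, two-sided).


Step 1: Drop any zero differences (none here) and take |d_i|.
|d| = [1, 7, 2, 3, 2, 3, 6, 3]
Step 2: Midrank |d_i| (ties get averaged ranks).
ranks: |1|->1, |7|->8, |2|->2.5, |3|->5, |2|->2.5, |3|->5, |6|->7, |3|->5
Step 3: Attach original signs; sum ranks with positive sign and with negative sign.
W+ = 5 = 5
W- = 1 + 8 + 2.5 + 5 + 2.5 + 7 + 5 = 31
(Check: W+ + W- = 36 should equal n(n+1)/2 = 36.)
Step 4: Test statistic W = min(W+, W-) = 5.
Step 5: Ties in |d|, so use the tie-corrected normal approximation.
        E[W] = n(n+1)/4 = 8*9/4 = 18.
        Tie groups: |d|=2 (t=2), |d|=3 (t=3); sum(t^3 - t) = 30.
        Var[W] = n(n+1)(2n+1)/24 - sum(t^3-t)/48 = 1224/24 - 30/48 = 50.375.
        z = (W - E[W]) / sqrt(Var[W]) = (5 - 18) / 7.0975 = -1.8316.
        Two-sided p = 2*Phi(z) = 0.067008.
Step 6: alpha = 0.05. fail to reject H0.

W+ = 5, W- = 31, W = min = 5, p = 0.067008, fail to reject H0.


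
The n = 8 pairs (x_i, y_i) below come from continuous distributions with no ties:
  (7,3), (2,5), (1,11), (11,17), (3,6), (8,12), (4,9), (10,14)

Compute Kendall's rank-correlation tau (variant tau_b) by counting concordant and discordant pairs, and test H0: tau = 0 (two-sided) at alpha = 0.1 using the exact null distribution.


Step 1: Enumerate the 28 unordered pairs (i,j) with i<j and classify each by sign(x_j-x_i) * sign(y_j-y_i).
  (1,2):dx=-5,dy=+2->D; (1,3):dx=-6,dy=+8->D; (1,4):dx=+4,dy=+14->C; (1,5):dx=-4,dy=+3->D
  (1,6):dx=+1,dy=+9->C; (1,7):dx=-3,dy=+6->D; (1,8):dx=+3,dy=+11->C; (2,3):dx=-1,dy=+6->D
  (2,4):dx=+9,dy=+12->C; (2,5):dx=+1,dy=+1->C; (2,6):dx=+6,dy=+7->C; (2,7):dx=+2,dy=+4->C
  (2,8):dx=+8,dy=+9->C; (3,4):dx=+10,dy=+6->C; (3,5):dx=+2,dy=-5->D; (3,6):dx=+7,dy=+1->C
  (3,7):dx=+3,dy=-2->D; (3,8):dx=+9,dy=+3->C; (4,5):dx=-8,dy=-11->C; (4,6):dx=-3,dy=-5->C
  (4,7):dx=-7,dy=-8->C; (4,8):dx=-1,dy=-3->C; (5,6):dx=+5,dy=+6->C; (5,7):dx=+1,dy=+3->C
  (5,8):dx=+7,dy=+8->C; (6,7):dx=-4,dy=-3->C; (6,8):dx=+2,dy=+2->C; (7,8):dx=+6,dy=+5->C
Step 2: C = 21, D = 7, total pairs = 28.
Step 3: tau = (C - D)/(n(n-1)/2) = (21 - 7)/28 = 0.500000.
Step 4: Exact two-sided p-value (enumerate n! = 40320 permutations of y under H0): p = 0.108681.
Step 5: alpha = 0.1. fail to reject H0.

tau_b = 0.5000 (C=21, D=7), p = 0.108681, fail to reject H0.


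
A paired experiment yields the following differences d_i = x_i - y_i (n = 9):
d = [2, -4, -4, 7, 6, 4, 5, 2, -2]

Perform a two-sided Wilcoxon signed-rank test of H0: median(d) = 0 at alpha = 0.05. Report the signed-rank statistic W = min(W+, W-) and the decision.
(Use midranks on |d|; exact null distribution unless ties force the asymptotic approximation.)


Step 1: Drop any zero differences (none here) and take |d_i|.
|d| = [2, 4, 4, 7, 6, 4, 5, 2, 2]
Step 2: Midrank |d_i| (ties get averaged ranks).
ranks: |2|->2, |4|->5, |4|->5, |7|->9, |6|->8, |4|->5, |5|->7, |2|->2, |2|->2
Step 3: Attach original signs; sum ranks with positive sign and with negative sign.
W+ = 2 + 9 + 8 + 5 + 7 + 2 = 33
W- = 5 + 5 + 2 = 12
(Check: W+ + W- = 45 should equal n(n+1)/2 = 45.)
Step 4: Test statistic W = min(W+, W-) = 12.
Step 5: Ties in |d|, so use the tie-corrected normal approximation.
        E[W] = n(n+1)/4 = 9*10/4 = 22.5.
        Tie groups: |d|=2 (t=3), |d|=4 (t=3); sum(t^3 - t) = 48.
        Var[W] = n(n+1)(2n+1)/24 - sum(t^3-t)/48 = 1710/24 - 48/48 = 70.25.
        z = (W - E[W]) / sqrt(Var[W]) = (12 - 22.5) / 8.3815 = -1.2528.
        Two-sided p = 2*Phi(z) = 0.210295.
Step 6: alpha = 0.05. fail to reject H0.

W+ = 33, W- = 12, W = min = 12, p = 0.210295, fail to reject H0.


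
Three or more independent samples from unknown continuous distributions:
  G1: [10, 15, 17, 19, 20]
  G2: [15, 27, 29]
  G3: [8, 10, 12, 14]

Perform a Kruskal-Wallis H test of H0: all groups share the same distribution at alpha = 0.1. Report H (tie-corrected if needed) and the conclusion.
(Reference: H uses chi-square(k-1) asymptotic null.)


Step 1: Combine all N = 12 observations and assign midranks.
sorted (value, group, rank): (8,G3,1), (10,G1,2.5), (10,G3,2.5), (12,G3,4), (14,G3,5), (15,G1,6.5), (15,G2,6.5), (17,G1,8), (19,G1,9), (20,G1,10), (27,G2,11), (29,G2,12)
Step 2: Sum ranks within each group.
R_1 = 36 (n_1 = 5)
R_2 = 29.5 (n_2 = 3)
R_3 = 12.5 (n_3 = 4)
Step 3: H = 12/(N(N+1)) * sum(R_i^2/n_i) - 3(N+1)
     = 12/(12*13) * (36^2/5 + 29.5^2/3 + 12.5^2/4) - 3*13
     = 0.076923 * 588.346 - 39
     = 6.257372.
Step 4: Ties present; correction factor C = 1 - 12/(12^3 - 12) = 0.993007. Corrected H = 6.257372 / 0.993007 = 6.301438.
Step 5: Under H0, H ~ chi^2(2); p-value = 0.042821.
Step 6: alpha = 0.1. reject H0.

H = 6.3014, df = 2, p = 0.042821, reject H0.


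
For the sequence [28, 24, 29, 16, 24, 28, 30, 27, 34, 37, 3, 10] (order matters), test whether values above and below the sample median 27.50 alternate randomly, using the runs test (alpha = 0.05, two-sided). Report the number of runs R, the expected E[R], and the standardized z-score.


Step 1: Compute median = 27.50; label A = above, B = below.
Labels in order: ABABBAABAABB  (n_A = 6, n_B = 6)
Step 2: Count runs R = 8.
Step 3: Under H0 (random ordering), E[R] = 2*n_A*n_B/(n_A+n_B) + 1 = 2*6*6/12 + 1 = 7.0000.
        Var[R] = 2*n_A*n_B*(2*n_A*n_B - n_A - n_B) / ((n_A+n_B)^2 * (n_A+n_B-1)) = 4320/1584 = 2.7273.
        SD[R] = 1.6514.
Step 4: Continuity-corrected z = (R - 0.5 - E[R]) / SD[R] = (8 - 0.5 - 7.0000) / 1.6514 = 0.3028.
Step 5: Two-sided p-value via normal approximation = 2*(1 - Phi(|z|)) = 0.762069.
Step 6: alpha = 0.05. fail to reject H0.

R = 8, z = 0.3028, p = 0.762069, fail to reject H0.


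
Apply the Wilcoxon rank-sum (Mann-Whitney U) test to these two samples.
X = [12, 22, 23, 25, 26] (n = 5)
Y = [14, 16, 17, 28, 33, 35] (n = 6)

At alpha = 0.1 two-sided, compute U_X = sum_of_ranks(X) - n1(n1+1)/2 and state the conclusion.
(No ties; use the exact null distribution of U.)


Step 1: Combine and sort all 11 observations; assign midranks.
sorted (value, group): (12,X), (14,Y), (16,Y), (17,Y), (22,X), (23,X), (25,X), (26,X), (28,Y), (33,Y), (35,Y)
ranks: 12->1, 14->2, 16->3, 17->4, 22->5, 23->6, 25->7, 26->8, 28->9, 33->10, 35->11
Step 2: Rank sum for X: R1 = 1 + 5 + 6 + 7 + 8 = 27.
Step 3: U_X = R1 - n1(n1+1)/2 = 27 - 5*6/2 = 27 - 15 = 12.
       U_Y = n1*n2 - U_X = 30 - 12 = 18.
Step 4: No ties, so the exact null distribution of U (based on enumerating the C(11,5) = 462 equally likely rank assignments) gives the two-sided p-value.
Step 5: p-value = 0.662338; compare to alpha = 0.1. fail to reject H0.

U_X = 12, p = 0.662338, fail to reject H0 at alpha = 0.1.


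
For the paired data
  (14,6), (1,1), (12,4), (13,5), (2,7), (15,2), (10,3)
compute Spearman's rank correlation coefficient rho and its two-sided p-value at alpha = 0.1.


Step 1: Rank x and y separately (midranks; no ties here).
rank(x): 14->6, 1->1, 12->4, 13->5, 2->2, 15->7, 10->3
rank(y): 6->6, 1->1, 4->4, 5->5, 7->7, 2->2, 3->3
Step 2: d_i = R_x(i) - R_y(i); compute d_i^2.
  (6-6)^2=0, (1-1)^2=0, (4-4)^2=0, (5-5)^2=0, (2-7)^2=25, (7-2)^2=25, (3-3)^2=0
sum(d^2) = 50.
Step 3: rho = 1 - 6*50 / (7*(7^2 - 1)) = 1 - 300/336 = 0.107143.
Step 4: Under H0, t = rho * sqrt((n-2)/(1-rho^2)) = 0.2410 ~ t(5).
Step 5: Two-sided p-value from the t-distribution with 5 df = 0.819151.
Step 6: alpha = 0.1. fail to reject H0.

rho = 0.1071, p = 0.819151, fail to reject H0 at alpha = 0.1.


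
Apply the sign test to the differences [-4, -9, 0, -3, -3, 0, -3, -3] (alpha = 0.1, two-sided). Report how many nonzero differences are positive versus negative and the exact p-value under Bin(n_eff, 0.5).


Step 1: Discard zero differences. Original n = 8; n_eff = number of nonzero differences = 6.
Nonzero differences (with sign): -4, -9, -3, -3, -3, -3
Step 2: Count signs: positive = 0, negative = 6.
Step 3: Under H0: P(positive) = 0.5, so the number of positives S ~ Bin(6, 0.5).
Step 4: Two-sided exact p-value = sum of Bin(6,0.5) probabilities at or below the observed probability = 0.031250.
Step 5: alpha = 0.1. reject H0.

n_eff = 6, pos = 0, neg = 6, p = 0.031250, reject H0.


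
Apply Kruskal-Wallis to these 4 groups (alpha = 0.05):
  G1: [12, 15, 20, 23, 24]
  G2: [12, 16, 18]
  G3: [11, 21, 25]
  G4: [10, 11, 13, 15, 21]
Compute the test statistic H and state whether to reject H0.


Step 1: Combine all N = 16 observations and assign midranks.
sorted (value, group, rank): (10,G4,1), (11,G3,2.5), (11,G4,2.5), (12,G1,4.5), (12,G2,4.5), (13,G4,6), (15,G1,7.5), (15,G4,7.5), (16,G2,9), (18,G2,10), (20,G1,11), (21,G3,12.5), (21,G4,12.5), (23,G1,14), (24,G1,15), (25,G3,16)
Step 2: Sum ranks within each group.
R_1 = 52 (n_1 = 5)
R_2 = 23.5 (n_2 = 3)
R_3 = 31 (n_3 = 3)
R_4 = 29.5 (n_4 = 5)
Step 3: H = 12/(N(N+1)) * sum(R_i^2/n_i) - 3(N+1)
     = 12/(16*17) * (52^2/5 + 23.5^2/3 + 31^2/3 + 29.5^2/5) - 3*17
     = 0.044118 * 1219.27 - 51
     = 2.791176.
Step 4: Ties present; correction factor C = 1 - 24/(16^3 - 16) = 0.994118. Corrected H = 2.791176 / 0.994118 = 2.807692.
Step 5: Under H0, H ~ chi^2(3); p-value = 0.422235.
Step 6: alpha = 0.05. fail to reject H0.

H = 2.8077, df = 3, p = 0.422235, fail to reject H0.


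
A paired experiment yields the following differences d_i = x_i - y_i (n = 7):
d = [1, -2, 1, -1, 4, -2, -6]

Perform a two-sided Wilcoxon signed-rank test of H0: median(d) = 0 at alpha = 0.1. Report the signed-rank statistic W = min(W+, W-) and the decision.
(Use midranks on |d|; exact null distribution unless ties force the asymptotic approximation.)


Step 1: Drop any zero differences (none here) and take |d_i|.
|d| = [1, 2, 1, 1, 4, 2, 6]
Step 2: Midrank |d_i| (ties get averaged ranks).
ranks: |1|->2, |2|->4.5, |1|->2, |1|->2, |4|->6, |2|->4.5, |6|->7
Step 3: Attach original signs; sum ranks with positive sign and with negative sign.
W+ = 2 + 2 + 6 = 10
W- = 4.5 + 2 + 4.5 + 7 = 18
(Check: W+ + W- = 28 should equal n(n+1)/2 = 28.)
Step 4: Test statistic W = min(W+, W-) = 10.
Step 5: Ties in |d|, so use the tie-corrected normal approximation.
        E[W] = n(n+1)/4 = 7*8/4 = 14.
        Tie groups: |d|=1 (t=3), |d|=2 (t=2); sum(t^3 - t) = 30.
        Var[W] = n(n+1)(2n+1)/24 - sum(t^3-t)/48 = 840/24 - 30/48 = 34.375.
        z = (W - E[W]) / sqrt(Var[W]) = (10 - 14) / 5.8630 = -0.6822.
        Two-sided p = 2*Phi(z) = 0.495086.
Step 6: alpha = 0.1. fail to reject H0.

W+ = 10, W- = 18, W = min = 10, p = 0.495086, fail to reject H0.


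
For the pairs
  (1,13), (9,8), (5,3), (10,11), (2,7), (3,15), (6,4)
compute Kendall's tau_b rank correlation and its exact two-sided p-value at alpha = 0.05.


Step 1: Enumerate the 21 unordered pairs (i,j) with i<j and classify each by sign(x_j-x_i) * sign(y_j-y_i).
  (1,2):dx=+8,dy=-5->D; (1,3):dx=+4,dy=-10->D; (1,4):dx=+9,dy=-2->D; (1,5):dx=+1,dy=-6->D
  (1,6):dx=+2,dy=+2->C; (1,7):dx=+5,dy=-9->D; (2,3):dx=-4,dy=-5->C; (2,4):dx=+1,dy=+3->C
  (2,5):dx=-7,dy=-1->C; (2,6):dx=-6,dy=+7->D; (2,7):dx=-3,dy=-4->C; (3,4):dx=+5,dy=+8->C
  (3,5):dx=-3,dy=+4->D; (3,6):dx=-2,dy=+12->D; (3,7):dx=+1,dy=+1->C; (4,5):dx=-8,dy=-4->C
  (4,6):dx=-7,dy=+4->D; (4,7):dx=-4,dy=-7->C; (5,6):dx=+1,dy=+8->C; (5,7):dx=+4,dy=-3->D
  (6,7):dx=+3,dy=-11->D
Step 2: C = 10, D = 11, total pairs = 21.
Step 3: tau = (C - D)/(n(n-1)/2) = (10 - 11)/21 = -0.047619.
Step 4: Exact two-sided p-value (enumerate n! = 5040 permutations of y under H0): p = 1.000000.
Step 5: alpha = 0.05. fail to reject H0.

tau_b = -0.0476 (C=10, D=11), p = 1.000000, fail to reject H0.


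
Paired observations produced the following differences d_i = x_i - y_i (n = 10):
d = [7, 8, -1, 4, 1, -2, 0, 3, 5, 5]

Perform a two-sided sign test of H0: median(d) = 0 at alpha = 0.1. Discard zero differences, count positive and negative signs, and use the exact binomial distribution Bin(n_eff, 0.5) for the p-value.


Step 1: Discard zero differences. Original n = 10; n_eff = number of nonzero differences = 9.
Nonzero differences (with sign): +7, +8, -1, +4, +1, -2, +3, +5, +5
Step 2: Count signs: positive = 7, negative = 2.
Step 3: Under H0: P(positive) = 0.5, so the number of positives S ~ Bin(9, 0.5).
Step 4: Two-sided exact p-value = sum of Bin(9,0.5) probabilities at or below the observed probability = 0.179688.
Step 5: alpha = 0.1. fail to reject H0.

n_eff = 9, pos = 7, neg = 2, p = 0.179688, fail to reject H0.


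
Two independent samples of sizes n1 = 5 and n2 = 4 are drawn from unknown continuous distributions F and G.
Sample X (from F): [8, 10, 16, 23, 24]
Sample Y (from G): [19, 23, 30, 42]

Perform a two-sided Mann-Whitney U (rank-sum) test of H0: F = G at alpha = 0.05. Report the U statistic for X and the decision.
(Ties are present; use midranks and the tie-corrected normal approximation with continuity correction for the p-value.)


Step 1: Combine and sort all 9 observations; assign midranks.
sorted (value, group): (8,X), (10,X), (16,X), (19,Y), (23,X), (23,Y), (24,X), (30,Y), (42,Y)
ranks: 8->1, 10->2, 16->3, 19->4, 23->5.5, 23->5.5, 24->7, 30->8, 42->9
Step 2: Rank sum for X: R1 = 1 + 2 + 3 + 5.5 + 7 = 18.5.
Step 3: U_X = R1 - n1(n1+1)/2 = 18.5 - 5*6/2 = 18.5 - 15 = 3.5.
       U_Y = n1*n2 - U_X = 20 - 3.5 = 16.5.
Step 4: Ties are present, so use the tie-corrected normal approximation (with continuity correction) for the p-value.
Step 5: p-value = 0.139983; compare to alpha = 0.05. fail to reject H0.

U_X = 3.5, p = 0.139983, fail to reject H0 at alpha = 0.05.


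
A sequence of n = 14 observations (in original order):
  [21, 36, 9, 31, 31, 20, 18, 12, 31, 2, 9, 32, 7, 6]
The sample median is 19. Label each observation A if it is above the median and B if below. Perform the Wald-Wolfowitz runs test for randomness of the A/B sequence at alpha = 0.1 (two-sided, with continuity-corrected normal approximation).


Step 1: Compute median = 19; label A = above, B = below.
Labels in order: AABAAABBABBABB  (n_A = 7, n_B = 7)
Step 2: Count runs R = 8.
Step 3: Under H0 (random ordering), E[R] = 2*n_A*n_B/(n_A+n_B) + 1 = 2*7*7/14 + 1 = 8.0000.
        Var[R] = 2*n_A*n_B*(2*n_A*n_B - n_A - n_B) / ((n_A+n_B)^2 * (n_A+n_B-1)) = 8232/2548 = 3.2308.
        SD[R] = 1.7974.
Step 4: R = E[R], so z = 0 with no continuity correction.
Step 5: Two-sided p-value via normal approximation = 2*(1 - Phi(|z|)) = 1.000000.
Step 6: alpha = 0.1. fail to reject H0.

R = 8, z = 0.0000, p = 1.000000, fail to reject H0.


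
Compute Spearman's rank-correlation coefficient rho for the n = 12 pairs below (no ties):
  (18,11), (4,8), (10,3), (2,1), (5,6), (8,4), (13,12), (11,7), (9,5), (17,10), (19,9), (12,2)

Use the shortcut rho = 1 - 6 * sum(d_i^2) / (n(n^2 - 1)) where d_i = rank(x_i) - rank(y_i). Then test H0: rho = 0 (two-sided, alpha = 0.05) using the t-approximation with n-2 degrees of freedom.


Step 1: Rank x and y separately (midranks; no ties here).
rank(x): 18->11, 4->2, 10->6, 2->1, 5->3, 8->4, 13->9, 11->7, 9->5, 17->10, 19->12, 12->8
rank(y): 11->11, 8->8, 3->3, 1->1, 6->6, 4->4, 12->12, 7->7, 5->5, 10->10, 9->9, 2->2
Step 2: d_i = R_x(i) - R_y(i); compute d_i^2.
  (11-11)^2=0, (2-8)^2=36, (6-3)^2=9, (1-1)^2=0, (3-6)^2=9, (4-4)^2=0, (9-12)^2=9, (7-7)^2=0, (5-5)^2=0, (10-10)^2=0, (12-9)^2=9, (8-2)^2=36
sum(d^2) = 108.
Step 3: rho = 1 - 6*108 / (12*(12^2 - 1)) = 1 - 648/1716 = 0.622378.
Step 4: Under H0, t = rho * sqrt((n-2)/(1-rho^2)) = 2.5145 ~ t(10).
Step 5: Two-sided p-value from the t-distribution with 10 df = 0.030676.
Step 6: alpha = 0.05. reject H0.

rho = 0.6224, p = 0.030676, reject H0 at alpha = 0.05.


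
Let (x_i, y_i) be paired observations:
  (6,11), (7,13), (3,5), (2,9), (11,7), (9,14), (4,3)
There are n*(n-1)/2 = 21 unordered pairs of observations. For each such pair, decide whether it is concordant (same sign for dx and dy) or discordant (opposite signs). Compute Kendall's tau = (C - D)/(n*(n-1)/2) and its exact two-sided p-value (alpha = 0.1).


Step 1: Enumerate the 21 unordered pairs (i,j) with i<j and classify each by sign(x_j-x_i) * sign(y_j-y_i).
  (1,2):dx=+1,dy=+2->C; (1,3):dx=-3,dy=-6->C; (1,4):dx=-4,dy=-2->C; (1,5):dx=+5,dy=-4->D
  (1,6):dx=+3,dy=+3->C; (1,7):dx=-2,dy=-8->C; (2,3):dx=-4,dy=-8->C; (2,4):dx=-5,dy=-4->C
  (2,5):dx=+4,dy=-6->D; (2,6):dx=+2,dy=+1->C; (2,7):dx=-3,dy=-10->C; (3,4):dx=-1,dy=+4->D
  (3,5):dx=+8,dy=+2->C; (3,6):dx=+6,dy=+9->C; (3,7):dx=+1,dy=-2->D; (4,5):dx=+9,dy=-2->D
  (4,6):dx=+7,dy=+5->C; (4,7):dx=+2,dy=-6->D; (5,6):dx=-2,dy=+7->D; (5,7):dx=-7,dy=-4->C
  (6,7):dx=-5,dy=-11->C
Step 2: C = 14, D = 7, total pairs = 21.
Step 3: tau = (C - D)/(n(n-1)/2) = (14 - 7)/21 = 0.333333.
Step 4: Exact two-sided p-value (enumerate n! = 5040 permutations of y under H0): p = 0.381349.
Step 5: alpha = 0.1. fail to reject H0.

tau_b = 0.3333 (C=14, D=7), p = 0.381349, fail to reject H0.


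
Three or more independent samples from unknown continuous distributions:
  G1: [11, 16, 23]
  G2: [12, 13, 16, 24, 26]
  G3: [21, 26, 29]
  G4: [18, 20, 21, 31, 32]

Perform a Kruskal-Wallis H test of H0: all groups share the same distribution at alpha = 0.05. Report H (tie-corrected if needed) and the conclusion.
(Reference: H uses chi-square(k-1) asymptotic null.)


Step 1: Combine all N = 16 observations and assign midranks.
sorted (value, group, rank): (11,G1,1), (12,G2,2), (13,G2,3), (16,G1,4.5), (16,G2,4.5), (18,G4,6), (20,G4,7), (21,G3,8.5), (21,G4,8.5), (23,G1,10), (24,G2,11), (26,G2,12.5), (26,G3,12.5), (29,G3,14), (31,G4,15), (32,G4,16)
Step 2: Sum ranks within each group.
R_1 = 15.5 (n_1 = 3)
R_2 = 33 (n_2 = 5)
R_3 = 35 (n_3 = 3)
R_4 = 52.5 (n_4 = 5)
Step 3: H = 12/(N(N+1)) * sum(R_i^2/n_i) - 3(N+1)
     = 12/(16*17) * (15.5^2/3 + 33^2/5 + 35^2/3 + 52.5^2/5) - 3*17
     = 0.044118 * 1257.47 - 51
     = 4.476471.
Step 4: Ties present; correction factor C = 1 - 18/(16^3 - 16) = 0.995588. Corrected H = 4.476471 / 0.995588 = 4.496307.
Step 5: Under H0, H ~ chi^2(3); p-value = 0.212620.
Step 6: alpha = 0.05. fail to reject H0.

H = 4.4963, df = 3, p = 0.212620, fail to reject H0.


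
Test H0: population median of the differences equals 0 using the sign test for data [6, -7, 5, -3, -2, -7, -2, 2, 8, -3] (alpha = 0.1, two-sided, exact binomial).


Step 1: Discard zero differences. Original n = 10; n_eff = number of nonzero differences = 10.
Nonzero differences (with sign): +6, -7, +5, -3, -2, -7, -2, +2, +8, -3
Step 2: Count signs: positive = 4, negative = 6.
Step 3: Under H0: P(positive) = 0.5, so the number of positives S ~ Bin(10, 0.5).
Step 4: Two-sided exact p-value = sum of Bin(10,0.5) probabilities at or below the observed probability = 0.753906.
Step 5: alpha = 0.1. fail to reject H0.

n_eff = 10, pos = 4, neg = 6, p = 0.753906, fail to reject H0.


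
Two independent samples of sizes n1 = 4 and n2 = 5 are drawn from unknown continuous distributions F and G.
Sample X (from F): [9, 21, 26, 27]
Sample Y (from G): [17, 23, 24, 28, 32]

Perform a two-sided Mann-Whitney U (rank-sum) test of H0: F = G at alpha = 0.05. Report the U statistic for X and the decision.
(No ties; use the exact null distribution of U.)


Step 1: Combine and sort all 9 observations; assign midranks.
sorted (value, group): (9,X), (17,Y), (21,X), (23,Y), (24,Y), (26,X), (27,X), (28,Y), (32,Y)
ranks: 9->1, 17->2, 21->3, 23->4, 24->5, 26->6, 27->7, 28->8, 32->9
Step 2: Rank sum for X: R1 = 1 + 3 + 6 + 7 = 17.
Step 3: U_X = R1 - n1(n1+1)/2 = 17 - 4*5/2 = 17 - 10 = 7.
       U_Y = n1*n2 - U_X = 20 - 7 = 13.
Step 4: No ties, so the exact null distribution of U (based on enumerating the C(9,4) = 126 equally likely rank assignments) gives the two-sided p-value.
Step 5: p-value = 0.555556; compare to alpha = 0.05. fail to reject H0.

U_X = 7, p = 0.555556, fail to reject H0 at alpha = 0.05.


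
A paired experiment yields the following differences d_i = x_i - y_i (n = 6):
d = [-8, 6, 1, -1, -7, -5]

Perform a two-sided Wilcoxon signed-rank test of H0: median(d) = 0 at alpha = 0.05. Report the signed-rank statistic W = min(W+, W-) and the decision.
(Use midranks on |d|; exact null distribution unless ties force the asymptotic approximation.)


Step 1: Drop any zero differences (none here) and take |d_i|.
|d| = [8, 6, 1, 1, 7, 5]
Step 2: Midrank |d_i| (ties get averaged ranks).
ranks: |8|->6, |6|->4, |1|->1.5, |1|->1.5, |7|->5, |5|->3
Step 3: Attach original signs; sum ranks with positive sign and with negative sign.
W+ = 4 + 1.5 = 5.5
W- = 6 + 1.5 + 5 + 3 = 15.5
(Check: W+ + W- = 21 should equal n(n+1)/2 = 21.)
Step 4: Test statistic W = min(W+, W-) = 5.5.
Step 5: Ties in |d|, so use the tie-corrected normal approximation.
        E[W] = n(n+1)/4 = 6*7/4 = 10.5.
        Tie groups: |d|=1 (t=2); sum(t^3 - t) = 6.
        Var[W] = n(n+1)(2n+1)/24 - sum(t^3-t)/48 = 546/24 - 6/48 = 22.625.
        z = (W - E[W]) / sqrt(Var[W]) = (5.5 - 10.5) / 4.7566 = -1.0512.
        Two-sided p = 2*Phi(z) = 0.293177.
Step 6: alpha = 0.05. fail to reject H0.

W+ = 5.5, W- = 15.5, W = min = 5.5, p = 0.293177, fail to reject H0.


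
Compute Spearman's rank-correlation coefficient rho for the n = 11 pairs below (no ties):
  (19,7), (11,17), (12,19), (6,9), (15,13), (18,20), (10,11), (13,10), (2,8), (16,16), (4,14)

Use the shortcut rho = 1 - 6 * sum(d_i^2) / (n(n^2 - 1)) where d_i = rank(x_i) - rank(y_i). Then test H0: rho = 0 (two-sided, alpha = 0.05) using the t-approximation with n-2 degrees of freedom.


Step 1: Rank x and y separately (midranks; no ties here).
rank(x): 19->11, 11->5, 12->6, 6->3, 15->8, 18->10, 10->4, 13->7, 2->1, 16->9, 4->2
rank(y): 7->1, 17->9, 19->10, 9->3, 13->6, 20->11, 11->5, 10->4, 8->2, 16->8, 14->7
Step 2: d_i = R_x(i) - R_y(i); compute d_i^2.
  (11-1)^2=100, (5-9)^2=16, (6-10)^2=16, (3-3)^2=0, (8-6)^2=4, (10-11)^2=1, (4-5)^2=1, (7-4)^2=9, (1-2)^2=1, (9-8)^2=1, (2-7)^2=25
sum(d^2) = 174.
Step 3: rho = 1 - 6*174 / (11*(11^2 - 1)) = 1 - 1044/1320 = 0.209091.
Step 4: Under H0, t = rho * sqrt((n-2)/(1-rho^2)) = 0.6415 ~ t(9).
Step 5: Two-sided p-value from the t-distribution with 9 df = 0.537221.
Step 6: alpha = 0.05. fail to reject H0.

rho = 0.2091, p = 0.537221, fail to reject H0 at alpha = 0.05.


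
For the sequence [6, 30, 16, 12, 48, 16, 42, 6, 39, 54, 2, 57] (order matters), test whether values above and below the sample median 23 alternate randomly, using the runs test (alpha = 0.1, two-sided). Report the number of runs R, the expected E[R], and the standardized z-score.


Step 1: Compute median = 23; label A = above, B = below.
Labels in order: BABBABABAABA  (n_A = 6, n_B = 6)
Step 2: Count runs R = 10.
Step 3: Under H0 (random ordering), E[R] = 2*n_A*n_B/(n_A+n_B) + 1 = 2*6*6/12 + 1 = 7.0000.
        Var[R] = 2*n_A*n_B*(2*n_A*n_B - n_A - n_B) / ((n_A+n_B)^2 * (n_A+n_B-1)) = 4320/1584 = 2.7273.
        SD[R] = 1.6514.
Step 4: Continuity-corrected z = (R - 0.5 - E[R]) / SD[R] = (10 - 0.5 - 7.0000) / 1.6514 = 1.5138.
Step 5: Two-sided p-value via normal approximation = 2*(1 - Phi(|z|)) = 0.130070.
Step 6: alpha = 0.1. fail to reject H0.

R = 10, z = 1.5138, p = 0.130070, fail to reject H0.


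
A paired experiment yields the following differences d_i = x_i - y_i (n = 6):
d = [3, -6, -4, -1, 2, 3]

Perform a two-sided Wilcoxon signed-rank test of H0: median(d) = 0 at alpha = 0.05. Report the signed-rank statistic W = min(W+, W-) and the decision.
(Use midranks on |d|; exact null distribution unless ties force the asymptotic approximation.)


Step 1: Drop any zero differences (none here) and take |d_i|.
|d| = [3, 6, 4, 1, 2, 3]
Step 2: Midrank |d_i| (ties get averaged ranks).
ranks: |3|->3.5, |6|->6, |4|->5, |1|->1, |2|->2, |3|->3.5
Step 3: Attach original signs; sum ranks with positive sign and with negative sign.
W+ = 3.5 + 2 + 3.5 = 9
W- = 6 + 5 + 1 = 12
(Check: W+ + W- = 21 should equal n(n+1)/2 = 21.)
Step 4: Test statistic W = min(W+, W-) = 9.
Step 5: Ties in |d|, so use the tie-corrected normal approximation.
        E[W] = n(n+1)/4 = 6*7/4 = 10.5.
        Tie groups: |d|=3 (t=2); sum(t^3 - t) = 6.
        Var[W] = n(n+1)(2n+1)/24 - sum(t^3-t)/48 = 546/24 - 6/48 = 22.625.
        z = (W - E[W]) / sqrt(Var[W]) = (9 - 10.5) / 4.7566 = -0.3154.
        Two-sided p = 2*Phi(z) = 0.752494.
Step 6: alpha = 0.05. fail to reject H0.

W+ = 9, W- = 12, W = min = 9, p = 0.752494, fail to reject H0.


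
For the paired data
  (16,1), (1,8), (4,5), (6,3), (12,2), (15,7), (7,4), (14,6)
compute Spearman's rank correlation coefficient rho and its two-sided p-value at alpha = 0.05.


Step 1: Rank x and y separately (midranks; no ties here).
rank(x): 16->8, 1->1, 4->2, 6->3, 12->5, 15->7, 7->4, 14->6
rank(y): 1->1, 8->8, 5->5, 3->3, 2->2, 7->7, 4->4, 6->6
Step 2: d_i = R_x(i) - R_y(i); compute d_i^2.
  (8-1)^2=49, (1-8)^2=49, (2-5)^2=9, (3-3)^2=0, (5-2)^2=9, (7-7)^2=0, (4-4)^2=0, (6-6)^2=0
sum(d^2) = 116.
Step 3: rho = 1 - 6*116 / (8*(8^2 - 1)) = 1 - 696/504 = -0.380952.
Step 4: Under H0, t = rho * sqrt((n-2)/(1-rho^2)) = -1.0092 ~ t(6).
Step 5: Two-sided p-value from the t-distribution with 6 df = 0.351813.
Step 6: alpha = 0.05. fail to reject H0.

rho = -0.3810, p = 0.351813, fail to reject H0 at alpha = 0.05.


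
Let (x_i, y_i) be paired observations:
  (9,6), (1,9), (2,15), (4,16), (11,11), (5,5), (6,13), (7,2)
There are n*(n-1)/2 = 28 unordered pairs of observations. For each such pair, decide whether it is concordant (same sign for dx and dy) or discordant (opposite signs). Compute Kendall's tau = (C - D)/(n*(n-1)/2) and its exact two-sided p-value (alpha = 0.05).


Step 1: Enumerate the 28 unordered pairs (i,j) with i<j and classify each by sign(x_j-x_i) * sign(y_j-y_i).
  (1,2):dx=-8,dy=+3->D; (1,3):dx=-7,dy=+9->D; (1,4):dx=-5,dy=+10->D; (1,5):dx=+2,dy=+5->C
  (1,6):dx=-4,dy=-1->C; (1,7):dx=-3,dy=+7->D; (1,8):dx=-2,dy=-4->C; (2,3):dx=+1,dy=+6->C
  (2,4):dx=+3,dy=+7->C; (2,5):dx=+10,dy=+2->C; (2,6):dx=+4,dy=-4->D; (2,7):dx=+5,dy=+4->C
  (2,8):dx=+6,dy=-7->D; (3,4):dx=+2,dy=+1->C; (3,5):dx=+9,dy=-4->D; (3,6):dx=+3,dy=-10->D
  (3,7):dx=+4,dy=-2->D; (3,8):dx=+5,dy=-13->D; (4,5):dx=+7,dy=-5->D; (4,6):dx=+1,dy=-11->D
  (4,7):dx=+2,dy=-3->D; (4,8):dx=+3,dy=-14->D; (5,6):dx=-6,dy=-6->C; (5,7):dx=-5,dy=+2->D
  (5,8):dx=-4,dy=-9->C; (6,7):dx=+1,dy=+8->C; (6,8):dx=+2,dy=-3->D; (7,8):dx=+1,dy=-11->D
Step 2: C = 11, D = 17, total pairs = 28.
Step 3: tau = (C - D)/(n(n-1)/2) = (11 - 17)/28 = -0.214286.
Step 4: Exact two-sided p-value (enumerate n! = 40320 permutations of y under H0): p = 0.548413.
Step 5: alpha = 0.05. fail to reject H0.

tau_b = -0.2143 (C=11, D=17), p = 0.548413, fail to reject H0.


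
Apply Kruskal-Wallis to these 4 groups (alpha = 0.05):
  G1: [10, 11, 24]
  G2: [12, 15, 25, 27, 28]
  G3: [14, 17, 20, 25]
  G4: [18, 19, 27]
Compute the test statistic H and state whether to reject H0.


Step 1: Combine all N = 15 observations and assign midranks.
sorted (value, group, rank): (10,G1,1), (11,G1,2), (12,G2,3), (14,G3,4), (15,G2,5), (17,G3,6), (18,G4,7), (19,G4,8), (20,G3,9), (24,G1,10), (25,G2,11.5), (25,G3,11.5), (27,G2,13.5), (27,G4,13.5), (28,G2,15)
Step 2: Sum ranks within each group.
R_1 = 13 (n_1 = 3)
R_2 = 48 (n_2 = 5)
R_3 = 30.5 (n_3 = 4)
R_4 = 28.5 (n_4 = 3)
Step 3: H = 12/(N(N+1)) * sum(R_i^2/n_i) - 3(N+1)
     = 12/(15*16) * (13^2/3 + 48^2/5 + 30.5^2/4 + 28.5^2/3) - 3*16
     = 0.050000 * 1020.45 - 48
     = 3.022292.
Step 4: Ties present; correction factor C = 1 - 12/(15^3 - 15) = 0.996429. Corrected H = 3.022292 / 0.996429 = 3.033124.
Step 5: Under H0, H ~ chi^2(3); p-value = 0.386546.
Step 6: alpha = 0.05. fail to reject H0.

H = 3.0331, df = 3, p = 0.386546, fail to reject H0.
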